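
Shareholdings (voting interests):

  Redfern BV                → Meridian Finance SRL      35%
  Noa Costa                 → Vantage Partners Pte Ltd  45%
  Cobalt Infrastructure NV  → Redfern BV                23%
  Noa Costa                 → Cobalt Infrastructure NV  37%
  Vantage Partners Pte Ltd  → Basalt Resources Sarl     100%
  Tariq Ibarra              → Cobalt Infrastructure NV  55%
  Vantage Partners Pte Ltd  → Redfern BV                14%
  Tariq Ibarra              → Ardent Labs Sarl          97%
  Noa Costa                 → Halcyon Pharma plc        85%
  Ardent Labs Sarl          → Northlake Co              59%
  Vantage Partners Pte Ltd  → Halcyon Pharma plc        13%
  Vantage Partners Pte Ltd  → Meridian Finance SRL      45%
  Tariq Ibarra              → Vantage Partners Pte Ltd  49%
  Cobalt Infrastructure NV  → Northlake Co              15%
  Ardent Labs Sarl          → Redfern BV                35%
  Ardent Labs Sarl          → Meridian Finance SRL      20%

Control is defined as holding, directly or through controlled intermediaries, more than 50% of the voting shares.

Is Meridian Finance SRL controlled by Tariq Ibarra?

Tariq holds 55% of Cobalt, so Tariq controls Cobalt.
Tariq holds 97% of Ardent, so Tariq controls Ardent.
Ardent and Cobalt together hold 35% + 23% = 58% of Redfern, so Tariq controls Redfern.
Redfern and Ardent together hold 35% + 20% = 55% of Meridian, so Tariq controls Meridian.

Yes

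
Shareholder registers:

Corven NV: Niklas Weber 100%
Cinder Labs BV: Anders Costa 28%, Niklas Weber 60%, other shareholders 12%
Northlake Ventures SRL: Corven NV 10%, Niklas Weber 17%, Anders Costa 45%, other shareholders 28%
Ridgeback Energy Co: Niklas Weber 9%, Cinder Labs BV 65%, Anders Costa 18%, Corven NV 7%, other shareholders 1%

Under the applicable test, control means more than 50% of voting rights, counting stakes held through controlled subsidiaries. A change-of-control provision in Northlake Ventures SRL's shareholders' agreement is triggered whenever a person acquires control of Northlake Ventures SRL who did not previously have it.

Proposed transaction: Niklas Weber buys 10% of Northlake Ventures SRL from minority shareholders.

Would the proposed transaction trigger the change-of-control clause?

The purchase changes only Niklas's holdings, so Niklas is the only person who could newly come to control Northlake.
Niklas holds 100% of Corven, so Niklas controls Corven.
Niklas holds 60% of Cinder, so Niklas controls Cinder.
Niklas and Cinder and Corven together hold 9% + 65% + 7% = 81% of Ridgeback, so Niklas controls Ridgeback.
In Northlake, Niklas's side holds only 10% + 17% = 27%, not > 50%.
So before the transaction, Niklas does not control Northlake.
After the purchase, Niklas's direct stake in Northlake rises to 17% + 10% = 27%.
After the transaction, Niklas's side holds 10% + 27% = 37% of Northlake, not > 50%, so Niklas still does not control Northlake.
No new person acquires control, so the clause is not triggered.

No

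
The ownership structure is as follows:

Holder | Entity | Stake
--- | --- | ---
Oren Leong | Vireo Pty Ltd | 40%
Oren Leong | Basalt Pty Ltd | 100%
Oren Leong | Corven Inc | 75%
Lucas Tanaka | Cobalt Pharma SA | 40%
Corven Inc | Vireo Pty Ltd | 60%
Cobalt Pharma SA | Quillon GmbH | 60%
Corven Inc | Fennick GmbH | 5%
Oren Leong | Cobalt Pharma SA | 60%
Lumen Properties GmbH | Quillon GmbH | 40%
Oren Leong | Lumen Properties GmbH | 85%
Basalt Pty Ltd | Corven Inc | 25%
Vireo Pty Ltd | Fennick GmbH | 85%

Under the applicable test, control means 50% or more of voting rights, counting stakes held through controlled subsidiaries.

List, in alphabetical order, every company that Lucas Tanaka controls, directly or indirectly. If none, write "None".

None

Lucas's largest direct stake is 40% in Cobalt, which does not meet the threshold.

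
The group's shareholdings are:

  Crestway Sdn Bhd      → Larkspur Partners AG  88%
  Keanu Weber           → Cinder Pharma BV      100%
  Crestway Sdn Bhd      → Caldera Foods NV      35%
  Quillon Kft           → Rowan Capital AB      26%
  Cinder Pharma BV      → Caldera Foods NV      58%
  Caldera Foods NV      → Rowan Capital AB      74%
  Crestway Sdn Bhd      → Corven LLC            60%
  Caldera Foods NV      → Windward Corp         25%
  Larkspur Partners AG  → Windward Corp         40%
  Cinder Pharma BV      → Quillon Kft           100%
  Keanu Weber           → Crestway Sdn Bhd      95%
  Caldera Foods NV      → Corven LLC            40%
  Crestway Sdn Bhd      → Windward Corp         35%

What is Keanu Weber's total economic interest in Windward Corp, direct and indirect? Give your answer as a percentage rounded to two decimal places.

89.50%

Keanu reaches Windward along 4 paths.
Via Crestway: 95% × 35% = 33.25%.
Via Crestway → Larkspur: 95% × 88% × 40% = 33.44%.
Via Cinder → Caldera: 100% × 58% × 25% = 14.5%.
Via Crestway → Caldera: 95% × 35% × 25% = 8.3125%.
Total: 33.25% + 33.44% + 14.5% + 8.3125% = 89.5025%.
Rounded: 89.50%.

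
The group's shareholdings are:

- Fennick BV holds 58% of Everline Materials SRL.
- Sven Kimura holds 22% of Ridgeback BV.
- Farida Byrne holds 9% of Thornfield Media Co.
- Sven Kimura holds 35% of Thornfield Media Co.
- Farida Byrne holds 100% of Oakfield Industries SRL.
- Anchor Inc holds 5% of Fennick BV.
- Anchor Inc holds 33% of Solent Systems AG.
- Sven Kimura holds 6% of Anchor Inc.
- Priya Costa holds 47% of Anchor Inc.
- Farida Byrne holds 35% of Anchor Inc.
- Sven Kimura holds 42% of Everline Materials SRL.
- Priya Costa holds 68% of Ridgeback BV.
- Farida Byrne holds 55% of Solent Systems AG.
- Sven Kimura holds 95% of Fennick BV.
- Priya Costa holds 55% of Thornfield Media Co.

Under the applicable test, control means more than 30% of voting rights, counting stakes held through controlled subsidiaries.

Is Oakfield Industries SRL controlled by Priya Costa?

No

Priya holds 47% of Anchor, so Priya controls Anchor.
Anchor holds 33% of Solent, so Priya controls Solent.
Priya holds 55% of Thornfield, so Priya controls Thornfield.
Priya holds 68% of Ridgeback, so Priya controls Ridgeback.
Neither Priya nor any entity Priya controls holds any voting interest in Oakfield.
So Priya does not control Oakfield.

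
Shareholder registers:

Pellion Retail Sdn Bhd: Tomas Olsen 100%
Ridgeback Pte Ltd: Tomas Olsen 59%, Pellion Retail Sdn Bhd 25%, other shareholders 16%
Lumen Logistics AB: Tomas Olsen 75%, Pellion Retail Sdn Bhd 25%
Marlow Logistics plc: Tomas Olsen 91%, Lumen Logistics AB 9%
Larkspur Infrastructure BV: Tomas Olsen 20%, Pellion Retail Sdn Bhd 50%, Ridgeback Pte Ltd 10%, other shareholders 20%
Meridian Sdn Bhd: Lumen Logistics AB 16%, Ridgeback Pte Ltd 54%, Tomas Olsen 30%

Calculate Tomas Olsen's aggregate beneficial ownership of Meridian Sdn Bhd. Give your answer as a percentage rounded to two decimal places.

91.36%

Tomas reaches Meridian along 5 paths.
Via Lumen: 75% × 16% = 12%.
Via Pellion → Lumen: 100% × 25% × 16% = 4%.
Via Ridgeback: 59% × 54% = 31.86%.
Via Pellion → Ridgeback: 100% × 25% × 54% = 13.5%.
Direct stake: 30% = 30%.
Total: 12% + 4% + 31.86% + 13.5% + 30% = 91.36%.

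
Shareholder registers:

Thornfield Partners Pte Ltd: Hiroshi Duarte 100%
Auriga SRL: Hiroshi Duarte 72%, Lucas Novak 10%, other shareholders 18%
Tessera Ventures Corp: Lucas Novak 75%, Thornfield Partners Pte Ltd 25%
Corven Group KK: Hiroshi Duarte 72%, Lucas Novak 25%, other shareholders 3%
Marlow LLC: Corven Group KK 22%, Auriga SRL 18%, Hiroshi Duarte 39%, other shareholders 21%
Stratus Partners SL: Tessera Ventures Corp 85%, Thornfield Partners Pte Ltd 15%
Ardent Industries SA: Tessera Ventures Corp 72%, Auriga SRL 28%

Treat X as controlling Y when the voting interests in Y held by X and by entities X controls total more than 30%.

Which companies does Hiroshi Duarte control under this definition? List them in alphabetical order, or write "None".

Auriga SRL, Corven Group KK, Marlow LLC, Thornfield Partners Pte Ltd

Hiroshi holds 100% of Thornfield, so Hiroshi controls Thornfield.
Hiroshi holds 72% of Auriga, so Hiroshi controls Auriga.
Hiroshi holds 72% of Corven, so Hiroshi controls Corven.
Corven and Auriga and Hiroshi together hold 22% + 18% + 39% = 79% of Marlow, so Hiroshi controls Marlow.
No other company's threshold is met.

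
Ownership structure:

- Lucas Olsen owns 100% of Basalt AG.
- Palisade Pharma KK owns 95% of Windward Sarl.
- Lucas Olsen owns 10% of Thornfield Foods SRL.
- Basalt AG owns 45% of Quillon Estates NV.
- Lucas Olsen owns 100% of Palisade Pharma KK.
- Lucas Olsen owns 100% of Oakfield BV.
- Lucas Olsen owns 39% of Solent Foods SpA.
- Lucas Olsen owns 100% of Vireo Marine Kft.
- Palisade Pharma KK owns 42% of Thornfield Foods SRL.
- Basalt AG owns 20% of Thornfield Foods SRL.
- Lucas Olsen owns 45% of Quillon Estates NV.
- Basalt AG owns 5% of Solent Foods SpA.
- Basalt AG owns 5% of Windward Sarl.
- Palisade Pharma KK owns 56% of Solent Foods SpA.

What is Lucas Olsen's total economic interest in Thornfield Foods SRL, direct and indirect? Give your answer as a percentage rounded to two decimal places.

72.00%

Lucas reaches Thornfield along 3 paths.
Via Palisade: 100% × 42% = 42%.
Direct stake: 10% = 10%.
Via Basalt: 100% × 20% = 20%.
Total: 42% + 10% + 20% = 72%.
Rounded: 72.00%.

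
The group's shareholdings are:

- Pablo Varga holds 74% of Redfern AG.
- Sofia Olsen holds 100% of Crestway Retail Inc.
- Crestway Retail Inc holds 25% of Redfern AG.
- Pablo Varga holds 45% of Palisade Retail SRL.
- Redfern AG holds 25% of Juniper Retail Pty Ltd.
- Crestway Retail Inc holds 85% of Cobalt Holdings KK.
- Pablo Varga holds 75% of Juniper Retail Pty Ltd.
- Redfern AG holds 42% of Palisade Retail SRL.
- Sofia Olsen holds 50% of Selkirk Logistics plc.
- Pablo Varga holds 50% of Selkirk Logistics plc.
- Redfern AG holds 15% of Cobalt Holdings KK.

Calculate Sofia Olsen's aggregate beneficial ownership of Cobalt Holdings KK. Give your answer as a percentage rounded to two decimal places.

88.75%

Sofia reaches Cobalt along 2 paths.
Via Crestway: 100% × 85% = 85%.
Via Crestway → Redfern: 100% × 25% × 15% = 3.75%.
Total: 85% + 3.75% = 88.75%.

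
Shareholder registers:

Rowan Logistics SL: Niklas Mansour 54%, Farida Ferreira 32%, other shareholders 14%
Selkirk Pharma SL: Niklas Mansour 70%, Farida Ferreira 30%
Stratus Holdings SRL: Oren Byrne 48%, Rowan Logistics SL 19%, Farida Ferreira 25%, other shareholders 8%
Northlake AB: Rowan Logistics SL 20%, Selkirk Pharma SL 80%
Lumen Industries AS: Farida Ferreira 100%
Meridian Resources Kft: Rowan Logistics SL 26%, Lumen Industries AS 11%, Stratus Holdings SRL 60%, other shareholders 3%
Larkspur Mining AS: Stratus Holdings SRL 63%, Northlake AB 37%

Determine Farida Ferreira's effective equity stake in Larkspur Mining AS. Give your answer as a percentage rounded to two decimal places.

30.83%

Farida reaches Larkspur along 4 paths.
Via Rowan → Stratus: 32% × 19% × 63% = 3.8304%.
Via Stratus: 25% × 63% = 15.75%.
Via Rowan → Northlake: 32% × 20% × 37% = 2.368%.
Via Selkirk → Northlake: 30% × 80% × 37% = 8.88%.
Total: 3.8304% + 15.75% + 2.368% + 8.88% = 30.8284%.
Rounded: 30.83%.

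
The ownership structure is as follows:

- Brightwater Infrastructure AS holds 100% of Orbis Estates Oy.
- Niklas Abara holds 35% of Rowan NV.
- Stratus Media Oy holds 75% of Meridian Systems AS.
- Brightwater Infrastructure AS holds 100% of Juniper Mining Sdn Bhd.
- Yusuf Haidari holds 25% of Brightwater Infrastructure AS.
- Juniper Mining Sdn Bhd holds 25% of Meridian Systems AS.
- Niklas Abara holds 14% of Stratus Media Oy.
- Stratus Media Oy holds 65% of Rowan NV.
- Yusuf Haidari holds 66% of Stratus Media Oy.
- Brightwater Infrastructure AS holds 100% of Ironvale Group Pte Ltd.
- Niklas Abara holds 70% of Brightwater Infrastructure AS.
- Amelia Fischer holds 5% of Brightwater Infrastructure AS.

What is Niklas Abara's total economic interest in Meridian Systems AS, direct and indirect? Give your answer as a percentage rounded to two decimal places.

Niklas reaches Meridian along 2 paths.
Via Brightwater → Juniper: 70% × 100% × 25% = 17.5%.
Via Stratus: 14% × 75% = 10.5%.
Total: 17.5% + 10.5% = 28%.
Rounded: 28.00%.

28.00%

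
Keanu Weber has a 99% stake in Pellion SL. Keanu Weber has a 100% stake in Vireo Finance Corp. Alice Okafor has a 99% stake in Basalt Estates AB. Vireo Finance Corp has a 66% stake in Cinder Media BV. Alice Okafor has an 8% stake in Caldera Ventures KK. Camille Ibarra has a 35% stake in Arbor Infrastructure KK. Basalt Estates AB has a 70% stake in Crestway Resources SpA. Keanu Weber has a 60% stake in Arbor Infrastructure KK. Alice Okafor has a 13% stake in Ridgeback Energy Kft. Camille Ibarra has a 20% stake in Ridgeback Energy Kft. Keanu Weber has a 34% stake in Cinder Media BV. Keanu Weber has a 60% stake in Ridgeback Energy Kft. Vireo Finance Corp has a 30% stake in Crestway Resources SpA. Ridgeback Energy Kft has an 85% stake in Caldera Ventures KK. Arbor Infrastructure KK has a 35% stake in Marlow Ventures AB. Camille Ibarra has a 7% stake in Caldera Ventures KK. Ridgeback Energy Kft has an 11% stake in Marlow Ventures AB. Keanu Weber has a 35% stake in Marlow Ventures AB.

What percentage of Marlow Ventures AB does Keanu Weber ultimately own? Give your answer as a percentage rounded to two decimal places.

62.60%

Keanu reaches Marlow along 3 paths.
Via Arbor: 60% × 35% = 21%.
Via Ridgeback: 60% × 11% = 6.6%.
Direct stake: 35% = 35%.
Total: 21% + 6.6% + 35% = 62.6%.
Rounded: 62.60%.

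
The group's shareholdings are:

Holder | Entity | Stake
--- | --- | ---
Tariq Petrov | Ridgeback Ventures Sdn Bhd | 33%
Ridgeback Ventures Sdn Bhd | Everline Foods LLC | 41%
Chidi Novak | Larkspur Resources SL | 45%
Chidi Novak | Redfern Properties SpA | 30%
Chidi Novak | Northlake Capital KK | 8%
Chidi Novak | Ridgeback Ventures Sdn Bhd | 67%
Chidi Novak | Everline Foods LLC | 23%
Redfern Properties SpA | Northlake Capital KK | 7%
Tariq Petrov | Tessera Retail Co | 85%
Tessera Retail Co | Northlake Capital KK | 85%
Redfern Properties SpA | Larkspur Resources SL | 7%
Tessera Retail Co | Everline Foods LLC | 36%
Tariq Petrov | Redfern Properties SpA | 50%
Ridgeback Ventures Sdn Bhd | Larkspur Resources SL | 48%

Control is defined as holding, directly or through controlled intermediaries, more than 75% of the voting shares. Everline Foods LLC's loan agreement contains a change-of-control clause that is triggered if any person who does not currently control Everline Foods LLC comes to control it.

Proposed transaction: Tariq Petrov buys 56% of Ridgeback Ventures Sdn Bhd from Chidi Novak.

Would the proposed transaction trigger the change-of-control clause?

Yes

The purchase adds only to Tariq's holdings (Chidi's stake shrinks), so Tariq is the only person who could newly come to control Everline.
Tariq holds 85% of Tessera, so Tariq controls Tessera.
Tessera holds 85% of Northlake, so Tariq controls Northlake.
In Everline, Tariq's side holds only 36%, not > 75%.
So before the transaction, Tariq does not control Everline.
After the purchase, Tariq's direct stake in Ridgeback rises to 33% + 56% = 89%, and Chidi's stake falls to 11%.
Tariq holds 89% of Ridgeback, so Tariq controls Ridgeback.
Ridgeback and Tessera together hold 41% + 36% = 77% of Everline, so Tariq controls Everline.
Tariq did not control Everline before and does after, so the clause is triggered.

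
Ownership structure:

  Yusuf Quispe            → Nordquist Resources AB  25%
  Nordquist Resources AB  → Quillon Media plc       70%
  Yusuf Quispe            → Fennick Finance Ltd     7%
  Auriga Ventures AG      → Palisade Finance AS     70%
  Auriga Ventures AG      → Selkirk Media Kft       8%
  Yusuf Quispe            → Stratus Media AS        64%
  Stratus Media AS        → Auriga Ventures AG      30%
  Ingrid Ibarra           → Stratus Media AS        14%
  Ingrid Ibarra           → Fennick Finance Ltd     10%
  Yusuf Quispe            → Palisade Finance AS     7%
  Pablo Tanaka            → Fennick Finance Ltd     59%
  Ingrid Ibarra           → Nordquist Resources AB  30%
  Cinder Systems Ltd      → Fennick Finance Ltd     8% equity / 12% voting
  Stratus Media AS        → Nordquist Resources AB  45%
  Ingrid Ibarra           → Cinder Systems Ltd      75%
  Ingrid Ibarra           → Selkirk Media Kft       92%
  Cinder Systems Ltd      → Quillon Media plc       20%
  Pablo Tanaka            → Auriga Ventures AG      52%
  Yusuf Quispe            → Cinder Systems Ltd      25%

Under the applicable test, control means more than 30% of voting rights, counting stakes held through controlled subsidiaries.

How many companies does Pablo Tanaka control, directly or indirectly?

3

Pablo holds 52% of Auriga, so Pablo controls Auriga.
Auriga holds 70% of Palisade, so Pablo controls Palisade.
Pablo holds 59% of Fennick, so Pablo controls Fennick.
No other company's threshold is met.
Pablo controls 3 companies.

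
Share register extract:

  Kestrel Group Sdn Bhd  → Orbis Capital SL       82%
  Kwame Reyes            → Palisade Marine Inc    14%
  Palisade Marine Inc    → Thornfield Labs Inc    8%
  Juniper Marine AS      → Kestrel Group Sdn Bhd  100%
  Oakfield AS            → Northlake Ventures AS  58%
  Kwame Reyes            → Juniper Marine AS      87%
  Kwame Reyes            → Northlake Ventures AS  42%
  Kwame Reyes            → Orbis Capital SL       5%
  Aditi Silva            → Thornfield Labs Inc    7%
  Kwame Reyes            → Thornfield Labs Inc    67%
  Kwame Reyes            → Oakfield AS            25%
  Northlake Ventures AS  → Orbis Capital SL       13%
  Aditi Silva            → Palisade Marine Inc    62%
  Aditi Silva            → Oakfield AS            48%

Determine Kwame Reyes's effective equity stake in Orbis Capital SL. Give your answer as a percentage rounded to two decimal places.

83.69%

Kwame reaches Orbis along 4 paths.
Via Northlake: 42% × 13% = 5.46%.
Via Oakfield → Northlake: 25% × 58% × 13% = 1.885%.
Direct stake: 5% = 5%.
Via Juniper → Kestrel: 87% × 100% × 82% = 71.34%.
Total: 5.46% + 1.885% + 5% + 71.34% = 83.685%.
Rounded: 83.69%.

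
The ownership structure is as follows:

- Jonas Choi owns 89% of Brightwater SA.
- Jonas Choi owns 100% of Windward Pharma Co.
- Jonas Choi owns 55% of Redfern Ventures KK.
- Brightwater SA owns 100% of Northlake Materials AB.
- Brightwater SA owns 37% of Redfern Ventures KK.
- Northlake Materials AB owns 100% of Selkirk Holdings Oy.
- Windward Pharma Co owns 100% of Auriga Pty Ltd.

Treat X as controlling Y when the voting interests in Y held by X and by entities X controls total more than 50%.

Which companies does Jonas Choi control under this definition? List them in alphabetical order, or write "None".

Jonas holds 89% of Brightwater, so Jonas controls Brightwater.
Jonas holds 100% of Windward, so Jonas controls Windward.
Brightwater and Jonas together hold 37% + 55% = 92% of Redfern, so Jonas controls Redfern.
Brightwater holds 100% of Northlake, so Jonas controls Northlake.
Northlake holds 100% of Selkirk, so Jonas controls Selkirk.
Windward holds 100% of Auriga, so Jonas controls Auriga.

Auriga Pty Ltd, Brightwater SA, Northlake Materials AB, Redfern Ventures KK, Selkirk Holdings Oy, Windward Pharma Co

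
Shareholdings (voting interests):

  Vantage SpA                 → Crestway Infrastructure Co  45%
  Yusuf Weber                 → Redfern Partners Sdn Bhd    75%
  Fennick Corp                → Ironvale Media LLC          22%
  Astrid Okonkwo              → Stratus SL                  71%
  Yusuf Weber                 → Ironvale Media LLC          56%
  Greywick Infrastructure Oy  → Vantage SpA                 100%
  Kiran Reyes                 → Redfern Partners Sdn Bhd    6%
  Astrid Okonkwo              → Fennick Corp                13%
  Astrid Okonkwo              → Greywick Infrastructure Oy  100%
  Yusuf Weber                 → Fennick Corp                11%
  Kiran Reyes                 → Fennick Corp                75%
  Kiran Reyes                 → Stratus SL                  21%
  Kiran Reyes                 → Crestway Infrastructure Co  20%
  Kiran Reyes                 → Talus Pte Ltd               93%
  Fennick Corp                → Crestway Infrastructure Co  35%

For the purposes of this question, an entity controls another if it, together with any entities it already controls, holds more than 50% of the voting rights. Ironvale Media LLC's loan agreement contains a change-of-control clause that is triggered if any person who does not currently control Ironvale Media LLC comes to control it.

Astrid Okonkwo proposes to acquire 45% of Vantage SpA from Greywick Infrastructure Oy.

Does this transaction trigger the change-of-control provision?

The purchase adds only to Astrid's holdings (Greywick's stake shrinks), so Astrid is the only person who could newly come to control Ironvale.
Astrid holds 100% of Greywick, so Astrid controls Greywick.
Astrid holds 71% of Stratus, so Astrid controls Stratus.
Greywick holds 100% of Vantage, so Astrid controls Vantage.
Neither Astrid nor any entity Astrid controls holds any voting interest in Ironvale.
So before the transaction, Astrid does not control Ironvale.
After the purchase, Astrid holds 45% of Vantage directly, and Greywick's stake falls to 55%.
Greywick and Astrid together hold 55% + 45% = 100% of Vantage, so Astrid controls Vantage.
After the transaction, neither Astrid nor any entity Astrid controls holds a voting interest in Ironvale, so Astrid still does not control it.
No new person acquires control, so the clause is not triggered.

No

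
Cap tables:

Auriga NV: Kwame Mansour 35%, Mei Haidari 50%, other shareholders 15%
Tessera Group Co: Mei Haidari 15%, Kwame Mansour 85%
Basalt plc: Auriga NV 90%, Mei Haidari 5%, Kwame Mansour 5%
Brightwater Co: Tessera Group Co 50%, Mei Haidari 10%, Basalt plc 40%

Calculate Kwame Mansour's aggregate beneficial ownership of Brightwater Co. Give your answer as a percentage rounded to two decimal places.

Kwame reaches Brightwater along 3 paths.
Via Tessera: 85% × 50% = 42.5%.
Via Auriga → Basalt: 35% × 90% × 40% = 12.6%.
Via Basalt: 5% × 40% = 2%.
Total: 42.5% + 12.6% + 2% = 57.1%.
Rounded: 57.10%.

57.10%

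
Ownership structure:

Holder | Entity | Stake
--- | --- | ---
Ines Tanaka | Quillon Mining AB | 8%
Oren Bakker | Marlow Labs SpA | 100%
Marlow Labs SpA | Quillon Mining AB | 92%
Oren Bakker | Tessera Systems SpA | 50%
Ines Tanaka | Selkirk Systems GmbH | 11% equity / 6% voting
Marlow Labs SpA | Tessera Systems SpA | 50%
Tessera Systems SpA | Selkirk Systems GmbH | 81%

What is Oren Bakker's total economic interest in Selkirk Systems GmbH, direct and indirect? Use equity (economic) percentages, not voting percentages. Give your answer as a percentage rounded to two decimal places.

Oren reaches Selkirk along 2 paths.
Via Marlow → Tessera: 100% × 50% × 81% = 40.5%.
Via Tessera: 50% × 81% = 40.5%.
Total: 40.5% + 40.5% = 81%.
Rounded: 81.00%.

81.00%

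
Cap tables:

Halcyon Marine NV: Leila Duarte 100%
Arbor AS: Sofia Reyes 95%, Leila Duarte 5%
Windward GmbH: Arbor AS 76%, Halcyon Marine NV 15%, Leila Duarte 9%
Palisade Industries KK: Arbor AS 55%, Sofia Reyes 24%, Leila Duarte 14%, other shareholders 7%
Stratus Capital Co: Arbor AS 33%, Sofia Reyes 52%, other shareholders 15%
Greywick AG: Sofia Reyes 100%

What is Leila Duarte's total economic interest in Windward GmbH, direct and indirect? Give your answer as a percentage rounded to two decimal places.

Leila reaches Windward along 3 paths.
Via Arbor: 5% × 76% = 3.8%.
Via Halcyon: 100% × 15% = 15%.
Direct stake: 9% = 9%.
Total: 3.8% + 15% + 9% = 27.8%.
Rounded: 27.80%.

27.80%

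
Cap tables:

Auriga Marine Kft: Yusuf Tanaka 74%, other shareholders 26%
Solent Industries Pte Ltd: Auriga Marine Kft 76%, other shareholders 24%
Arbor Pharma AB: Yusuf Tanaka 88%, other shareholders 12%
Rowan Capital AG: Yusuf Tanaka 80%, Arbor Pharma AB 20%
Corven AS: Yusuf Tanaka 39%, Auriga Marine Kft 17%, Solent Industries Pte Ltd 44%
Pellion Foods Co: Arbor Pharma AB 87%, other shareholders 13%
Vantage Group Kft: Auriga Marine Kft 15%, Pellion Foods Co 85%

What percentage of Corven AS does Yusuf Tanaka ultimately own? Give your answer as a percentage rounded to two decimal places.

Yusuf reaches Corven along 3 paths.
Direct stake: 39% = 39%.
Via Auriga: 74% × 17% = 12.58%.
Via Auriga → Solent: 74% × 76% × 44% = 24.7456%.
Total: 39% + 12.58% + 24.7456% = 76.3256%.
Rounded: 76.33%.

76.33%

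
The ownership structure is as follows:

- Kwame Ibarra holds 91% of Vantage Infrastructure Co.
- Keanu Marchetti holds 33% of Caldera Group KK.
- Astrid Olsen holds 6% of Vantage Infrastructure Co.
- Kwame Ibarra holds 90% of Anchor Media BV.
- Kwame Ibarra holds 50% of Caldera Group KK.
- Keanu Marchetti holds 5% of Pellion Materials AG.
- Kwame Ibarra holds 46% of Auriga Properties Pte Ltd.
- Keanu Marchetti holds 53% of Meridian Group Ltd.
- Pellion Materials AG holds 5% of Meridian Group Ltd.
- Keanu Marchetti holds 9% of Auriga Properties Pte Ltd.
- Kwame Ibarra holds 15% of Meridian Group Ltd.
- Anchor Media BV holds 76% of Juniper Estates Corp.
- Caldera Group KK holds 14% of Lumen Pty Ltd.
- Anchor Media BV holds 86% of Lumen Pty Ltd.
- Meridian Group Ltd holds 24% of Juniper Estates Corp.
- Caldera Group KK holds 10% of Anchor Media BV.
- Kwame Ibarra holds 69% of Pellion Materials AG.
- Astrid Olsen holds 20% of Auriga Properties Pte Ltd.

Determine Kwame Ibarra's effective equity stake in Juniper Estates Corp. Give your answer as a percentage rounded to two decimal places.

Kwame reaches Juniper along 4 paths.
Via Anchor: 90% × 76% = 68.4%.
Via Caldera → Anchor: 50% × 10% × 76% = 3.8%.
Via Pellion → Meridian: 69% × 5% × 24% = 0.828%.
Via Meridian: 15% × 24% = 3.6%.
Total: 68.4% + 3.8% + 0.828% + 3.6% = 76.628%.
Rounded: 76.63%.

76.63%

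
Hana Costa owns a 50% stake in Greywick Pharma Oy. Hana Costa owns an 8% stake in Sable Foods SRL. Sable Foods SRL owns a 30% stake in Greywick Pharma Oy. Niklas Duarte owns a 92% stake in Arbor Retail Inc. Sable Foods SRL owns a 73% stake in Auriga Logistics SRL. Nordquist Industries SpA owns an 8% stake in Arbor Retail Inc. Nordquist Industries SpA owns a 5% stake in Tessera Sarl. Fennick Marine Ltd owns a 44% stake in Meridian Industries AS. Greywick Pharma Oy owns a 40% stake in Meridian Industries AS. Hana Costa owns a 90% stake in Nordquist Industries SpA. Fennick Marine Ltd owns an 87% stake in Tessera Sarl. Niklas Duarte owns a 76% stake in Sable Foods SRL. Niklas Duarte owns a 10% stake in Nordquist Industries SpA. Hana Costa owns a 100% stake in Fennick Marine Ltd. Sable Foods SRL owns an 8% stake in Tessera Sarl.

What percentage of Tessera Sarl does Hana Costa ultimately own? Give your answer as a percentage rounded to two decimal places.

92.14%

Hana reaches Tessera along 3 paths.
Via Nordquist: 90% × 5% = 4.5%.
Via Sable: 8% × 8% = 0.64%.
Via Fennick: 100% × 87% = 87%.
Total: 4.5% + 0.64% + 87% = 92.14%.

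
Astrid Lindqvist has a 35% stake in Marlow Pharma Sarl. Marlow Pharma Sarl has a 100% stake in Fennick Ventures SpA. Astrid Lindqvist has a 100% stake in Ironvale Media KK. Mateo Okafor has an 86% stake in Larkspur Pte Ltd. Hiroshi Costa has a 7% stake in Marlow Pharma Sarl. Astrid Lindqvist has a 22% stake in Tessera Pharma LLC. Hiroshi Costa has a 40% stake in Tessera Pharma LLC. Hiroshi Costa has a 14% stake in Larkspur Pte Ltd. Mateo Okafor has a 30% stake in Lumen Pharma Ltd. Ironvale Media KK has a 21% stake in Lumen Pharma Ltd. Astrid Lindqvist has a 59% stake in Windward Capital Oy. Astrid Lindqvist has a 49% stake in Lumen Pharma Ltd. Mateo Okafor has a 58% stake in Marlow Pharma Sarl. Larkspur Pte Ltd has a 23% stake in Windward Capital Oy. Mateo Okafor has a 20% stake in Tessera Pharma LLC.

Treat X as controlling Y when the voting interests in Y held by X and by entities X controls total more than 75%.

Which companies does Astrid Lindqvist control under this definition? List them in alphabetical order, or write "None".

Ironvale Media KK

Astrid holds 100% of Ironvale, so Astrid controls Ironvale.
No other company's threshold is met.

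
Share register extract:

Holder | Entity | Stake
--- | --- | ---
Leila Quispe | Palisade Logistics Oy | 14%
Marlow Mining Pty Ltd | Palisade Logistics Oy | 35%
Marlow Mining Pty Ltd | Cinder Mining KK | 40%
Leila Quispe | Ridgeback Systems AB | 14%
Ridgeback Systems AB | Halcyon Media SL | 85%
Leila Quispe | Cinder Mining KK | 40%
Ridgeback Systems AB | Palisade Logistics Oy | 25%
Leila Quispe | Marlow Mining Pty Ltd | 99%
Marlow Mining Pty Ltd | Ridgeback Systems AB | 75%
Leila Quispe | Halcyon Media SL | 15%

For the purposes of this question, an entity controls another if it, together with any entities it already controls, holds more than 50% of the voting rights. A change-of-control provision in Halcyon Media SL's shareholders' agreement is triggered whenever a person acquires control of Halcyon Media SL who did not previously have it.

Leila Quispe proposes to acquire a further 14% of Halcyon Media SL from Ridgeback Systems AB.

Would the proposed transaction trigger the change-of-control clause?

No

The purchase adds only to Leila's holdings (Ridgeback's stake shrinks), so Leila is the only person who could newly come to control Halcyon.
Leila holds 99% of Marlow, so Leila controls Marlow.
Marlow and Leila together hold 75% + 14% = 89% of Ridgeback, so Leila controls Ridgeback.
Leila and Ridgeback together hold 15% + 85% = 100% of Halcyon, so Leila controls Halcyon.
So Leila already controls Halcyon before the transaction.
After the purchase, Leila's direct stake in Halcyon rises to 15% + 14% = 29%, and Ridgeback's stake falls to 71%.
Leila controlled Halcyon already, so this is not a new person acquiring control; every other person's position is unchanged or reduced.
No new person acquires control, so the clause is not triggered.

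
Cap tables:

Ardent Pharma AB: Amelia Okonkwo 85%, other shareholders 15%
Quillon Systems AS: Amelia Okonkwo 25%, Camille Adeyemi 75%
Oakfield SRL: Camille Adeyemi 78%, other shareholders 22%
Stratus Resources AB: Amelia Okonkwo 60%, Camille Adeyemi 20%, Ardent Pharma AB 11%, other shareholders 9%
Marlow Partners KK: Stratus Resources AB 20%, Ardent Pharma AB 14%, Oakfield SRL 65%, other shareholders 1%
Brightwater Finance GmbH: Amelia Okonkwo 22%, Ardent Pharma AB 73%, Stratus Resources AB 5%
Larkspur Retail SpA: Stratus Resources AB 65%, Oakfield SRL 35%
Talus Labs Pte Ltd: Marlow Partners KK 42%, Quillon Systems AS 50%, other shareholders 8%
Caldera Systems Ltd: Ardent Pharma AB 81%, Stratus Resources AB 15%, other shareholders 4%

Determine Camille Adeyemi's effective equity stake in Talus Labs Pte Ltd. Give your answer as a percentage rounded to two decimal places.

60.47%

Camille reaches Talus along 3 paths.
Via Stratus → Marlow: 20% × 20% × 42% = 1.68%.
Via Oakfield → Marlow: 78% × 65% × 42% = 21.294%.
Via Quillon: 75% × 50% = 37.5%.
Total: 1.68% + 21.294% + 37.5% = 60.474%.
Rounded: 60.47%.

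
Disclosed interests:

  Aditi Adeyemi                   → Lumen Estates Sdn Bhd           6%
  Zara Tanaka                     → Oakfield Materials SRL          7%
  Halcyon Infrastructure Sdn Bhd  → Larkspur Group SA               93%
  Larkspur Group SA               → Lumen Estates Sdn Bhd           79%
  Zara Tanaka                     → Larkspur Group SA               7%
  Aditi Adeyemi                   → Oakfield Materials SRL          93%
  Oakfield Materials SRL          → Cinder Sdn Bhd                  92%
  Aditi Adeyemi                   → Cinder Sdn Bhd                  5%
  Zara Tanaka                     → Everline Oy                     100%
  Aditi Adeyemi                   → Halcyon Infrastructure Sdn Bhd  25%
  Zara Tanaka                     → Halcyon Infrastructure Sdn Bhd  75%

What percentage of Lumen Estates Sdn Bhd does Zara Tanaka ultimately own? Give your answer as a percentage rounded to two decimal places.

60.63%

Zara reaches Lumen along 2 paths.
Via Halcyon → Larkspur: 75% × 93% × 79% = 55.1025%.
Via Larkspur: 7% × 79% = 5.53%.
Total: 55.1025% + 5.53% = 60.6325%.
Rounded: 60.63%.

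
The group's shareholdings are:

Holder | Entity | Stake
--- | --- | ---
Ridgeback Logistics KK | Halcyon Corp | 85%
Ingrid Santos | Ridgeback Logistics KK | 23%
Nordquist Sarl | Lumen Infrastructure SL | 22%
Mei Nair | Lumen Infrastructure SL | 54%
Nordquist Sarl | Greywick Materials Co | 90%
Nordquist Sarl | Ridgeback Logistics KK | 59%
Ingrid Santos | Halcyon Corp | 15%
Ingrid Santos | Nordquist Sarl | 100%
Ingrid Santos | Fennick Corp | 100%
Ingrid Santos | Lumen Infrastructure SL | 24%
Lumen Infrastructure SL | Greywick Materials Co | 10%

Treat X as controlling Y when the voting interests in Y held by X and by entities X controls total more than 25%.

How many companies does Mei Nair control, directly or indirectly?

Mei holds 54% of Lumen, so Mei controls Lumen.
No other company's threshold is met.
Mei controls 1 company.

1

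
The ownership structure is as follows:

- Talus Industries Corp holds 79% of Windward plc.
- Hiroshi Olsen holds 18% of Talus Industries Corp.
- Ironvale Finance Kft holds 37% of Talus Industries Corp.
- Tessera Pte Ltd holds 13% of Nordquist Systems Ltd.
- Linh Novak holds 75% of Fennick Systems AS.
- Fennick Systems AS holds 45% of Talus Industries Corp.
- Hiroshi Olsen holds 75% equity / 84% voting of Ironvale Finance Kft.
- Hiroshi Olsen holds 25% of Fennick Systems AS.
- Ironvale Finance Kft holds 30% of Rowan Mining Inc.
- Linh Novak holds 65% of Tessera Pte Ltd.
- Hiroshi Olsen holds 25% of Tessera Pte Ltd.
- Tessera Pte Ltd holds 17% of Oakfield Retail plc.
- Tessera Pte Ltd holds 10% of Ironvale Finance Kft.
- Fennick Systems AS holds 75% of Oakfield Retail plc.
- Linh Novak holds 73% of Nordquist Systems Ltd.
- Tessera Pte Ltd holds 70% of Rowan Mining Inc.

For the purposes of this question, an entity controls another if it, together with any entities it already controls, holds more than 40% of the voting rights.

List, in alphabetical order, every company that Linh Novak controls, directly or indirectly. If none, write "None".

Linh holds 75% of Fennick, so Linh controls Fennick.
Linh holds 65% of Tessera, so Linh controls Tessera.
Fennick holds 45% of Talus, so Linh controls Talus.
Tessera and Linh together hold 13% + 73% = 86% of Nordquist, so Linh controls Nordquist.
Fennick and Tessera together hold 75% + 17% = 92% of Oakfield, so Linh controls Oakfield.
Talus holds 79% of Windward, so Linh controls Windward.
Tessera holds 70% of Rowan, so Linh controls Rowan.
No other company's threshold is met.

Fennick Systems AS, Nordquist Systems Ltd, Oakfield Retail plc, Rowan Mining Inc, Talus Industries Corp, Tessera Pte Ltd, Windward plc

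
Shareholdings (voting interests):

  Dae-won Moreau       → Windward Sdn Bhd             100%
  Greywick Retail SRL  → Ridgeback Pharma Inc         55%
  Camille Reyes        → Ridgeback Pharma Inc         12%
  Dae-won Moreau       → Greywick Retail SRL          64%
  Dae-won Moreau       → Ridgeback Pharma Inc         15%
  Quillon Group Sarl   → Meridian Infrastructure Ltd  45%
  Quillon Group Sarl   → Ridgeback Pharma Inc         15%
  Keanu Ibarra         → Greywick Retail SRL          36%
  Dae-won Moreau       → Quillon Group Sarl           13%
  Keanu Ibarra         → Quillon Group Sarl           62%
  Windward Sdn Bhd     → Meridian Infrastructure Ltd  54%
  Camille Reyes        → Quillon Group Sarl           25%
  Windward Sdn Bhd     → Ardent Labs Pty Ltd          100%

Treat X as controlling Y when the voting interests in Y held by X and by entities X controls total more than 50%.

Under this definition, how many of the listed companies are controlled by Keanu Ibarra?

Keanu holds 62% of Quillon, so Keanu controls Quillon.
No other company's threshold is met.
Keanu controls 1 company.

1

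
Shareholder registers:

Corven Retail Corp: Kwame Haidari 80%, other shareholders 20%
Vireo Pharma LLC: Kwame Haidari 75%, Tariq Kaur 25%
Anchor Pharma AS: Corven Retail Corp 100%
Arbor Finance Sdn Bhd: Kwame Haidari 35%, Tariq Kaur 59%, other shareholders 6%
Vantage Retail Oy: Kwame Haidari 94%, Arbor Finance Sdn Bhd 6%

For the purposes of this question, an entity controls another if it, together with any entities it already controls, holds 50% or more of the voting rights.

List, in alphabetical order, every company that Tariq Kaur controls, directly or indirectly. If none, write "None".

Arbor Finance Sdn Bhd

Tariq holds 59% of Arbor, so Tariq controls Arbor.
No other company's threshold is met.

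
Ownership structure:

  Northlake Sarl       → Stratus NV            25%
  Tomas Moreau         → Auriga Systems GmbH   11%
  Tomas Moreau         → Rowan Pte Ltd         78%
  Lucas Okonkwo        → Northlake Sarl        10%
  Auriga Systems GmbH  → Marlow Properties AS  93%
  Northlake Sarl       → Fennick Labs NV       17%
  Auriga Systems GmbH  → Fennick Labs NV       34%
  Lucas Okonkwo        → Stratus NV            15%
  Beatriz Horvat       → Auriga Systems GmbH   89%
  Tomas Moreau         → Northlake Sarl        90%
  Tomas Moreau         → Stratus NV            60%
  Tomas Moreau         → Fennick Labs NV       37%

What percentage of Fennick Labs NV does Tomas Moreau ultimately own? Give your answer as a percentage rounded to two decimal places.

56.04%

Tomas reaches Fennick along 3 paths.
Direct stake: 37% = 37%.
Via Auriga: 11% × 34% = 3.74%.
Via Northlake: 90% × 17% = 15.3%.
Total: 37% + 3.74% + 15.3% = 56.04%.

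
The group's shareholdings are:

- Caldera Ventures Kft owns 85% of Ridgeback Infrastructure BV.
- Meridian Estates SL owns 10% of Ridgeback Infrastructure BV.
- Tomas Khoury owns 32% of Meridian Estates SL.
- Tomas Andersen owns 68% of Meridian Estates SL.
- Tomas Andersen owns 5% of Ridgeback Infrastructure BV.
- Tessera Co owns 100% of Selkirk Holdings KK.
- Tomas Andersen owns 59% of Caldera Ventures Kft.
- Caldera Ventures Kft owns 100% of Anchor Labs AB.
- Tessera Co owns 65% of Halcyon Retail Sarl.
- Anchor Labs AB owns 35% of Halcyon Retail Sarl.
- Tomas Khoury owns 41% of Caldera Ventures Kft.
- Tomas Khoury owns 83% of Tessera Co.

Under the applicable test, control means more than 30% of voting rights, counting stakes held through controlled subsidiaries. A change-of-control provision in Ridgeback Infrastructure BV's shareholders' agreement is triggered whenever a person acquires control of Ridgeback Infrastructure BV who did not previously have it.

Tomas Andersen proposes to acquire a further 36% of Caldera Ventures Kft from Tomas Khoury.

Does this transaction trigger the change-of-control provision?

No

The purchase adds only to Tomas Andersen's holdings (Tomas Khoury's stake shrinks), so Tomas Andersen is the only person who could newly come to control Ridgeback.
Tomas Andersen holds 59% of Caldera, so Tomas Andersen controls Caldera.
Tomas Andersen holds 68% of Meridian, so Tomas Andersen controls Meridian.
Caldera and Tomas Andersen and Meridian together hold 85% + 5% + 10% = 100% of Ridgeback, so Tomas Andersen controls Ridgeback.
So Tomas Andersen already controls Ridgeback before the transaction.
After the purchase, Tomas Andersen's direct stake in Caldera rises to 59% + 36% = 95%, and Tomas Khoury's stake falls to 5%.
Tomas Andersen controlled Ridgeback already, so this is not a new person acquiring control; every other person's position is unchanged or reduced.
No new person acquires control, so the clause is not triggered.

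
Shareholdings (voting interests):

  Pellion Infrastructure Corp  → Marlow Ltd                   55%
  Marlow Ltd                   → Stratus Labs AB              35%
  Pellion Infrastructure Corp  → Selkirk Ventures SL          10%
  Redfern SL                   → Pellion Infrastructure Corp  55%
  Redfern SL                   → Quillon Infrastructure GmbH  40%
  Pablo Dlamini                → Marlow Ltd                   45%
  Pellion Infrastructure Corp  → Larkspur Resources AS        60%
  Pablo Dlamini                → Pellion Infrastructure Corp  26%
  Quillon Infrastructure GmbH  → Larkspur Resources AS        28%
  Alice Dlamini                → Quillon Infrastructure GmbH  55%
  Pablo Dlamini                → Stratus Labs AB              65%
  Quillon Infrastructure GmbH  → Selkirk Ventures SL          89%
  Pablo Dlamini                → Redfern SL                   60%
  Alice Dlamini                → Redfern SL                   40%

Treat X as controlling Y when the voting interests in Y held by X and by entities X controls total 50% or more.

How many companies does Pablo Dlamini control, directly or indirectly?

Pablo holds 60% of Redfern, so Pablo controls Redfern.
Redfern and Pablo together hold 55% + 26% = 81% of Pellion, so Pablo controls Pellion.
Pablo and Pellion together hold 45% + 55% = 100% of Marlow, so Pablo controls Marlow.
Pellion holds 60% of Larkspur, so Pablo controls Larkspur.
Marlow and Pablo together hold 35% + 65% = 100% of Stratus, so Pablo controls Stratus.
No other company's threshold is met.
Pablo controls 5 companies.

5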